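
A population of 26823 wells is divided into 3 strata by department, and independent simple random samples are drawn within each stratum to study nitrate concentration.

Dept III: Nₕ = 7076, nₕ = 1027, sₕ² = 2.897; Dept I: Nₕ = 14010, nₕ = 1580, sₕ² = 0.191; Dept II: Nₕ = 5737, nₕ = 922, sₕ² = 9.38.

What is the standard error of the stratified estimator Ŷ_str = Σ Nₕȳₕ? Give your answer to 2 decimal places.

650.25

Var(Ŷ_str) = Σₕ Nₕ²(1 − fₕ)sₕ²/nₕ.
Dept III: 7076²·(1 − 1027/7076)·2.897/1027 = 120739.52.
Dept I: 14010²·(1 − 1580/14010)·0.191/1580 = 21051.621.
Dept II: 5737²·(1 − 922/5737)·9.38/922 = 281030.24.
Sum = 422821.38.
SE = √(422821.38) = 650.25.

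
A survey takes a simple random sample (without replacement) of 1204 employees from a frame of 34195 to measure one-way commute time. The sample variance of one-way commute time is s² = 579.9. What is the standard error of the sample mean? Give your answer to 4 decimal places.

0.6817

Under SRS without replacement, Var(ȳ) = (1 − f)·s²/n with f = n/N = 1204/34195 = 0.03520983.
Var(ȳ) = (1 − 0.03520983)·579.9/1204 = 0.96479017·0.48164452 = 0.4646859.
SE(ȳ) = √(0.4646859) = 0.6817.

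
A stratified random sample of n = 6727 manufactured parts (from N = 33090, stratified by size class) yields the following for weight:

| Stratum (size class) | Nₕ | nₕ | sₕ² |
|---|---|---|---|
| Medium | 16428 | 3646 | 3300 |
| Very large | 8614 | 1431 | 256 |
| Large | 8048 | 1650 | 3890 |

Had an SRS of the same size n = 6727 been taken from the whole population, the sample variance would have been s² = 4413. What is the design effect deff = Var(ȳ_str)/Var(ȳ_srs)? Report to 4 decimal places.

Var(ȳ_str) = Σ Wₕ²(1−fₕ)sₕ²/nₕ with Wₕ = Nₕ/33090:
  Medium: (16428/33090)²·(1−3646/16428)·3300/3646 = 0.17357503
  Very large: (8614/33090)²·(1−1431/8614)·256/1431 = 0.010109217
  Large: (8048/33090)²·(1−1650/8048)·3890/1650 = 0.11086752
  → Var(ȳ_str) = 0.29455177.
Var(ȳ_srs) = (1 − 6727/33090)·4413/6727 = 0.52264953.
deff = 0.29455177 / 0.52264953 = 0.5636.

0.5636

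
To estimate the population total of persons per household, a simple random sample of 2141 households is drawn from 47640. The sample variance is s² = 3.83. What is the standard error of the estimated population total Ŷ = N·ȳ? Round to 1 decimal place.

Var(Ŷ) = N²·Var(ȳ) = N²·(1 − n/N)·s²/n.
f = 2141/47640 = 0.04494123; Var(ȳ) = 0.95505877·3.83/2141 = 0.0017084891.
Var(Ŷ) = 47640² · 0.0017084891 = 3.8775349 × 10^6.
SE(Ŷ) = √(3.8775349 × 10^6) = 1969.1.

1969.1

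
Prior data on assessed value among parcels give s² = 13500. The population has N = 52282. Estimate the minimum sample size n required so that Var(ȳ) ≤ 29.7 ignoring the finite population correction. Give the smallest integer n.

Without fpc, n₀ = s²/D = 13500/29.7 = 454.5455.
Rounding up, n = 455.

455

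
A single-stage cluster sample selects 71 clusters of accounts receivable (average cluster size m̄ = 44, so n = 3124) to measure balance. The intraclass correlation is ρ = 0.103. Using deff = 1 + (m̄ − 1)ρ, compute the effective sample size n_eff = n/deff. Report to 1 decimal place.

deff = 1 + (44 − 1)·0.103 = 1 + 4.429 = 5.429.
n_eff = 3124 / 5.429 = 575.4.

575.4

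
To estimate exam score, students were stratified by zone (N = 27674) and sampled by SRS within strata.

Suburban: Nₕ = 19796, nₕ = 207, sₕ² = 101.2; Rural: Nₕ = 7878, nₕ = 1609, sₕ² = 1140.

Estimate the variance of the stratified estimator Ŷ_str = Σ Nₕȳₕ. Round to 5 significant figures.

Var(Ŷ_str) = Σₕ Nₕ²(1 − fₕ)sₕ²/nₕ.
Suburban: 19796²·(1 − 207/19796)·101.2/207 = 1.8958321 × 10^8.
Rural: 7878²·(1 − 1609/7878)·1140/1609 = 3.499154 × 10^7.
Sum = 2.2457475 × 10^8.

2.2457 × 10^8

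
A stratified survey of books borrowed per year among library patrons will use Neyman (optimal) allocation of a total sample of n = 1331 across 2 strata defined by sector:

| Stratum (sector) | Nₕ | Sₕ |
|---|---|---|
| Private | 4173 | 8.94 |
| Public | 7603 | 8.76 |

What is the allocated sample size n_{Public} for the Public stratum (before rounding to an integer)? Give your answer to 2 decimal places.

Neyman allocation: nₕ = n·NₕSₕ / Σⱼ NⱼSⱼ.
Σ NⱼSⱼ = 4173·8.94 + 7603·8.76 = 103908.9.
n_{Public} = 1331·7603·8.76 / 103908.9 = 853.13.

853.13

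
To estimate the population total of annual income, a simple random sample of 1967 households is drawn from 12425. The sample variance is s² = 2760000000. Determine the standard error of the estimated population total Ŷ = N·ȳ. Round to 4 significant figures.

Var(Ŷ) = N²·Var(ȳ) = N²·(1 − n/N)·s²/n.
f = 1967/12425 = 0.15830986; Var(ȳ) = 0.84169014·2760000000/1967 = 1.1810192 × 10^6.
Var(Ŷ) = 12425² · (1.1810192 × 10^6) = 1.8232648 × 10^14.
SE(Ŷ) = √(1.8232648 × 10^14) = 1.350 × 10^7.

1.350 × 10^7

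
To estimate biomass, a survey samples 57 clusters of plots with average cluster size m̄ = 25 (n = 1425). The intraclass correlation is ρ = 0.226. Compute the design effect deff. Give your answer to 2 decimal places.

6.42

deff = 1 + (25 − 1)·0.226 = 1 + 5.424 = 6.424.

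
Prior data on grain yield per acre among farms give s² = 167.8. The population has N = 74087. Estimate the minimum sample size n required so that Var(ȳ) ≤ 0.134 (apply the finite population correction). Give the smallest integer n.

1232

Without fpc, n₀ = s²/D = 167.8/0.134 = 1252.2388.
With fpc, (1 − n/N)·s²/n ≤ D requires n ≥ n₀/(1 + n₀/N) = 1252.2388/(1 + 1252.2388/74087) = 1231.4249.
Rounding up, n = 1232.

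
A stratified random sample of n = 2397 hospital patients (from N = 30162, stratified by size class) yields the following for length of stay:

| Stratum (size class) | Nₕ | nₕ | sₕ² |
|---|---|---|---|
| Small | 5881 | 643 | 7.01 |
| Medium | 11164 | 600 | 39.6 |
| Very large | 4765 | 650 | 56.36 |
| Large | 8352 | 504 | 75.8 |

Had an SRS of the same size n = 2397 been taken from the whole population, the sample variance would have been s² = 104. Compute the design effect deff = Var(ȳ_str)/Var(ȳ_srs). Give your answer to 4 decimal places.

Var(ȳ_str) = Σ Wₕ²(1−fₕ)sₕ²/nₕ with Wₕ = Nₕ/30162:
  Small: (5881/30162)²·(1−643/5881)·7.01/643 = 3.6915049 × 10^-4
  Medium: (11164/30162)²·(1−600/11164)·39.6/600 = 0.0085560218
  Very large: (4765/30162)²·(1−650/4765)·56.36/650 = 0.0018688313
  Large: (8352/30162)²·(1−504/8352)·75.8/504 = 0.010835972
  → Var(ȳ_str) = 0.021629976.
Var(ȳ_srs) = (1 − 2397/30162)·104/2397 = 0.039939521.
deff = 0.021629976 / 0.039939521 = 0.5416.

0.5416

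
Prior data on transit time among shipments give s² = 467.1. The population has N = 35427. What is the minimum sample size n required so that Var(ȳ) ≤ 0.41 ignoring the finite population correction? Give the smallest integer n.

1140

Without fpc, n₀ = s²/D = 467.1/0.41 = 1139.2683.
Rounding up, n = 1140.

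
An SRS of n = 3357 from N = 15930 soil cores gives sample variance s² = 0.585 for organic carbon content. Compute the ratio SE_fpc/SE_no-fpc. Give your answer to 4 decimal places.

f = n/N = 3357/15930 = 0.21073446.
SE_no-fpc = √(s²/n) = 0.013200861; SE_fpc = √((1−f)s²/n) = 0.011727727.
Ratio = √(1−f) = 0.88840618.

0.8884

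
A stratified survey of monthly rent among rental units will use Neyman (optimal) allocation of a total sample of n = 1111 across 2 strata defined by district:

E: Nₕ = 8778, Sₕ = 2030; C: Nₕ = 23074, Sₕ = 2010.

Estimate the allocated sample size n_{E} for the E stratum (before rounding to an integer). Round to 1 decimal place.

308.4

Neyman allocation: nₕ = n·NₕSₕ / Σⱼ NⱼSⱼ.
Σ NⱼSⱼ = 8778·2030 + 23074·2010 = 6.419808 × 10^7.
n_{E} = 1111·8778·2030 / (6.419808 × 10^7) = 308.4.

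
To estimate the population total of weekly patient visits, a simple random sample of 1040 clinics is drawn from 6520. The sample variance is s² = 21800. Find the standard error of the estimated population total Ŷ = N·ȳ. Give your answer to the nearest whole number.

27367

Var(Ŷ) = N²·Var(ȳ) = N²·(1 − n/N)·s²/n.
f = 1040/6520 = 0.15950920; Var(ȳ) = 0.84049080·21800/1040 = 17.61798.
Var(Ŷ) = 6520² · 17.61798 = 7.4894738 × 10^8.
SE(Ŷ) = √(7.4894738 × 10^8) = 27367.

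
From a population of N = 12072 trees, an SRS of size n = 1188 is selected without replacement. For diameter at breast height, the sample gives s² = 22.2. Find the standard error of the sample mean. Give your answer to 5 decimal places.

0.12980

Under SRS without replacement, Var(ȳ) = (1 − f)·s²/n with f = n/N = 1188/12072 = 0.09840954.
Var(ȳ) = (1 − 0.09840954)·22.2/1188 = 0.90159046·0.018686869 = 0.016847902.
SE(ȳ) = √(0.016847902) = 0.12980.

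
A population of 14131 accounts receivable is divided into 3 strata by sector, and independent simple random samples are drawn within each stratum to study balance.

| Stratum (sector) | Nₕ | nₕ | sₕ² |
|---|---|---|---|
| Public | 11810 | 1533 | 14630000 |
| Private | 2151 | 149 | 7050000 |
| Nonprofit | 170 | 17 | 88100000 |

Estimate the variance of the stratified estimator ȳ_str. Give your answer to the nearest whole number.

Var(ȳ_str) = Σₕ Wₕ²(1 − fₕ)sₕ²/nₕ with Wₕ = Nₕ/N, N = 14131.
Public: Wₕ = 0.83575119; term = 0.83575119²·(1 − 0.12980525)·14630000/1533 = 5800.5962.
Private: Wₕ = 0.15221853; term = 0.15221853²·(1 − 0.06927011)·7050000/149 = 1020.3791.
Nonprofit: Wₕ = 0.01203029; term = 0.01203029²·(1 − 0.10000000)·88100000/17 = 675.02763.
Sum = 7496.0029.

7496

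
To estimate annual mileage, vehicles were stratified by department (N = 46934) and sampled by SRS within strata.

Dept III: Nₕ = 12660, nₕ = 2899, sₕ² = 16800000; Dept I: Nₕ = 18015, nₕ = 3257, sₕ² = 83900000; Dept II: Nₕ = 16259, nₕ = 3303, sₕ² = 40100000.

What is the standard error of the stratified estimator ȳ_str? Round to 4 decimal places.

67.7876

Var(ȳ_str) = Σₕ Wₕ²(1 − fₕ)sₕ²/nₕ with Wₕ = Nₕ/N, N = 46934.
Dept III: Wₕ = 0.26974049; term = 0.26974049²·(1 − 0.22898894)·16800000/2899 = 325.09774.
Dept I: Wₕ = 0.38383688; term = 0.38383688²·(1 − 0.18079378)·83900000/3257 = 3109.0724.
Dept II: Wₕ = 0.34642264; term = 0.34642264²·(1 − 0.20314903)·40100000/3303 = 1160.9819.
Sum = 4595.152.
SE = √(4595.152) = 67.7876.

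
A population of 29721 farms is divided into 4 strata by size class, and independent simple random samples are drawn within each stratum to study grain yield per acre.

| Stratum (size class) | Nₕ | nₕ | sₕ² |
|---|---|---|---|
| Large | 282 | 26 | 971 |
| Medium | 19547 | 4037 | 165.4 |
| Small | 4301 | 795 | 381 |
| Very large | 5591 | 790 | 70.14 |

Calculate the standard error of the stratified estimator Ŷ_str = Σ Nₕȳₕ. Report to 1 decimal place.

Var(Ŷ_str) = Σₕ Nₕ²(1 − fₕ)sₕ²/nₕ.
Large: 282²·(1 − 26/282)·971/26 = 2.6960935 × 10^6.
Medium: 19547²·(1 − 4037/19547)·165.4/4037 = 1.2421346 × 10^7.
Small: 4301²·(1 − 795/4301)·381/795 = 7.2266863 × 10^6.
Very large: 5591²·(1 − 790/5591)·70.14/790 = 2.3831966 × 10^6.
Sum = 2.4727322 × 10^7.
SE = √(2.4727322 × 10^7) = 4972.7.

4972.7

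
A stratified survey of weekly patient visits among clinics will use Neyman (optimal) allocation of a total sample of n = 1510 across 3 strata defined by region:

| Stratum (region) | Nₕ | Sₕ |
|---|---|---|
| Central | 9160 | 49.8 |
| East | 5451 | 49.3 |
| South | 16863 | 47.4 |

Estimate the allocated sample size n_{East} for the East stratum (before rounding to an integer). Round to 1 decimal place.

266.2

Neyman allocation: nₕ = n·NₕSₕ / Σⱼ NⱼSⱼ.
Σ NⱼSⱼ = 9160·49.8 + 5451·49.3 + 16863·47.4 = 1.5242085 × 10^6.
n_{East} = 1510·5451·49.3 / (1.5242085 × 10^6) = 266.2.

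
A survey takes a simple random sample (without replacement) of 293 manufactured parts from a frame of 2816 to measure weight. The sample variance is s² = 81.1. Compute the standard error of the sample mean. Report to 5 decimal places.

Under SRS without replacement, Var(ȳ) = (1 − f)·s²/n with f = n/N = 293/2816 = 0.10404830.
Var(ȳ) = (1 − 0.10404830)·81.1/293 = 0.89595170·0.27679181 = 0.24799209.
SE(ȳ) = √(0.24799209) = 0.49799.

0.49799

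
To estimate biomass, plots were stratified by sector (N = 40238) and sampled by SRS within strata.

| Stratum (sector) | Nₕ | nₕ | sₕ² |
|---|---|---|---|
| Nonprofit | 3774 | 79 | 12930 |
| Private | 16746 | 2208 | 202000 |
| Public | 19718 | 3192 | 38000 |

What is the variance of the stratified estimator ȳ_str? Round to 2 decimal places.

Var(ȳ_str) = Σₕ Wₕ²(1 − fₕ)sₕ²/nₕ with Wₕ = Nₕ/N, N = 40238.
Nonprofit: Wₕ = 0.09379194; term = 0.09379194²·(1 − 0.02093270)·12930/79 = 1.409662.
Private: Wₕ = 0.41617377; term = 0.41617377²·(1 − 0.13185238)·202000/2208 = 13.756099.
Public: Wₕ = 0.49003430; term = 0.49003430²·(1 − 0.16188254)·38000/3192 = 2.3959544.
Sum = 17.561715.

17.56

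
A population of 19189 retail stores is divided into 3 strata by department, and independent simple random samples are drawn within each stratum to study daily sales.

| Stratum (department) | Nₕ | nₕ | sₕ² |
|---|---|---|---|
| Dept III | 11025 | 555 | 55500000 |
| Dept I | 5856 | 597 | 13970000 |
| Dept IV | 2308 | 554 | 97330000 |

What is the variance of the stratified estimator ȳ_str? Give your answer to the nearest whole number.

35237

Var(ȳ_str) = Σₕ Wₕ²(1 − fₕ)sₕ²/nₕ with Wₕ = Nₕ/N, N = 19189.
Dept III: Wₕ = 0.57454792; term = 0.57454792²·(1 − 0.05034014)·55500000/555 = 31348.776.
Dept I: Wₕ = 0.30517484; term = 0.30517484²·(1 − 0.10194672)·13970000/597 = 1957.1388.
Dept IV: Wₕ = 0.12027724; term = 0.12027724²·(1 − 0.24003466)·97330000/554 = 1931.5131.
Sum = 35237.428.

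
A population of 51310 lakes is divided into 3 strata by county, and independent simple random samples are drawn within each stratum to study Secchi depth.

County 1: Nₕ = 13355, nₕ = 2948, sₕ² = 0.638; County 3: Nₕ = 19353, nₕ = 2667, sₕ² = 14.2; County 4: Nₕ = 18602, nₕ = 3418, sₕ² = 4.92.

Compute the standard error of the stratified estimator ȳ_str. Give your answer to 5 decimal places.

0.02862

Var(ȳ_str) = Σₕ Wₕ²(1 − fₕ)sₕ²/nₕ with Wₕ = Nₕ/N, N = 51310.
County 1: Wₕ = 0.26028065; term = 0.26028065²·(1 − 0.22074130)·0.638/2948 = 1.1425063 × 10^-5.
County 3: Wₕ = 0.37717794; term = 0.37717794²·(1 − 0.13780809)·14.2/2667 = 6.5307316 × 10^-4.
County 4: Wₕ = 0.36254141; term = 0.36254141²·(1 − 0.18374368)·4.92/3418 = 1.5443113 × 10^-4.
Sum = 8.1892935 × 10^-4.
SE = √(8.1892935 × 10^-4) = 0.02862.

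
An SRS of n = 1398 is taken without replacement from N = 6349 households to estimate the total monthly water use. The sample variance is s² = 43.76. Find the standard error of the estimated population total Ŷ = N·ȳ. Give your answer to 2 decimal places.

991.94

Var(Ŷ) = N²·Var(ȳ) = N²·(1 − n/N)·s²/n.
f = 1398/6349 = 0.22019216; Var(ȳ) = 0.77980784·43.76/1398 = 0.024409436.
Var(Ŷ) = 6349² · 0.024409436 = 983939.51.
SE(Ŷ) = √(983939.51) = 991.94.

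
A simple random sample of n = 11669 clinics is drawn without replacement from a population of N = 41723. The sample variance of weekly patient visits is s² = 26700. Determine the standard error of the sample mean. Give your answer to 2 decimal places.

1.28

Under SRS without replacement, Var(ȳ) = (1 − f)·s²/n with f = n/N = 11669/41723 = 0.27967788.
Var(ȳ) = (1 − 0.27967788)·26700/11669 = 0.72032212·2.2881138 = 1.648179.
SE(ȳ) = √(1.648179) = 1.28.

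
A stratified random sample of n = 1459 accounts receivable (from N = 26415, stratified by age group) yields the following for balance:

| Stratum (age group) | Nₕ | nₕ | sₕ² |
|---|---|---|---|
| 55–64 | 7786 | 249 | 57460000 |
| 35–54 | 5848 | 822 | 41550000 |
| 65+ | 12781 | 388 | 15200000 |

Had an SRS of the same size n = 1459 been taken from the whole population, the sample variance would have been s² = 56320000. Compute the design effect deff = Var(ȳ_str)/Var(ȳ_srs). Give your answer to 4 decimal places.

0.8344

Var(ȳ_str) = Σ Wₕ²(1−fₕ)sₕ²/nₕ with Wₕ = Nₕ/26415:
  55–64: (7786/26415)²·(1−249/7786)·57460000/249 = 19407.874
  35–54: (5848/26415)²·(1−822/5848)·41550000/822 = 2129.2558
  65+: (12781/26415)²·(1−388/12781)·15200000/388 = 8893.0742
  → Var(ȳ_str) = 30430.204.
Var(ȳ_srs) = (1 − 1459/26415)·56320000/1459 = 36469.66.
deff = 30430.204 / 36469.66 = 0.8344.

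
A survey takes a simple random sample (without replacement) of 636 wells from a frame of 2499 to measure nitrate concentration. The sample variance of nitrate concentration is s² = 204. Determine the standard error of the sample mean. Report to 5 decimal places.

Under SRS without replacement, Var(ȳ) = (1 − f)·s²/n with f = n/N = 636/2499 = 0.25450180.
Var(ȳ) = (1 − 0.25450180)·204/636 = 0.74549820·0.32075472 = 0.23912206.
SE(ȳ) = √(0.23912206) = 0.48900.

0.48900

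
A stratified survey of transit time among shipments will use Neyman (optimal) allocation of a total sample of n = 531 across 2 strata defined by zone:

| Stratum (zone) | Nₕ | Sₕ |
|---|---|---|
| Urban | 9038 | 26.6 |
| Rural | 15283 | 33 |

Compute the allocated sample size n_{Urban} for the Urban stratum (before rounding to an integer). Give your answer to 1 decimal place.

Neyman allocation: nₕ = n·NₕSₕ / Σⱼ NⱼSⱼ.
Σ NⱼSⱼ = 9038·26.6 + 15283·33 = 744749.8.
n_{Urban} = 531·9038·26.6 / 744749.8 = 171.4.

171.4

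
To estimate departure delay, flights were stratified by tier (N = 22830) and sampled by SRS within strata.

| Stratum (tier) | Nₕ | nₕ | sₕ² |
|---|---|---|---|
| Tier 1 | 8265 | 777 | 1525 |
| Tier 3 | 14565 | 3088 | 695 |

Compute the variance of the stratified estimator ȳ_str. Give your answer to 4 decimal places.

0.3052

Var(ȳ_str) = Σₕ Wₕ²(1 − fₕ)sₕ²/nₕ with Wₕ = Nₕ/N, N = 22830.
Tier 1: Wₕ = 0.36202365; term = 0.36202365²·(1 − 0.09401089)·1525/777 = 0.23304817.
Tier 3: Wₕ = 0.63797635; term = 0.63797635²·(1 − 0.21201510)·695/3088 = 0.072182939.
Sum = 0.30523111.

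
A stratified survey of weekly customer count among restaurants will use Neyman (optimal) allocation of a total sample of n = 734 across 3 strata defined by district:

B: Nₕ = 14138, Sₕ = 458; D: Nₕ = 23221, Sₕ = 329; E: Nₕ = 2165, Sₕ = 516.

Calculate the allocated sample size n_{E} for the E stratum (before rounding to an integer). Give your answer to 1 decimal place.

Neyman allocation: nₕ = n·NₕSₕ / Σⱼ NⱼSⱼ.
Σ NⱼSⱼ = 14138·458 + 23221·329 + 2165·516 = 1.5232053 × 10^7.
n_{E} = 734·2165·516 / (1.5232053 × 10^7) = 53.8.

53.8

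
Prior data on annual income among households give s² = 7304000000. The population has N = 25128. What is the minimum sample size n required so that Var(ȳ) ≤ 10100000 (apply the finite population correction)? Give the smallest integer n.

Without fpc, n₀ = s²/D = 7304000000/10100000 = 723.1683.
With fpc, (1 − n/N)·s²/n ≤ D requires n ≥ n₀/(1 + n₀/N) = 723.1683/(1 + 723.1683/25128) = 702.9382.
Rounding up, n = 703.

703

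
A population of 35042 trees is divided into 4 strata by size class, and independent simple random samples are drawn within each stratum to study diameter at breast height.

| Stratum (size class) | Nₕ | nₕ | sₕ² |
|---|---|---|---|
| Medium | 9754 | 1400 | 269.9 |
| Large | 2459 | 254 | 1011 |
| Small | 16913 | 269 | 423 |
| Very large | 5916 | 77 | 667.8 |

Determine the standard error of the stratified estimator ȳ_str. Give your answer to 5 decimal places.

Var(ȳ_str) = Σₕ Wₕ²(1 − fₕ)sₕ²/nₕ with Wₕ = Nₕ/N, N = 35042.
Medium: Wₕ = 0.27835169; term = 0.27835169²·(1 − 0.14353086)·269.9/1400 = 0.012793056.
Large: Wₕ = 0.07017294; term = 0.07017294²·(1 − 0.10329402)·1011/254 = 0.017575464.
Small: Wₕ = 0.48264939; term = 0.48264939²·(1 − 0.01590493)·423/269 = 0.36048622.
Very large: Wₕ = 0.16882598; term = 0.16882598²·(1 − 0.01301555)·667.8/77 = 0.24397457.
Sum = 0.63482931.
SE = √(0.63482931) = 0.79676.

0.79676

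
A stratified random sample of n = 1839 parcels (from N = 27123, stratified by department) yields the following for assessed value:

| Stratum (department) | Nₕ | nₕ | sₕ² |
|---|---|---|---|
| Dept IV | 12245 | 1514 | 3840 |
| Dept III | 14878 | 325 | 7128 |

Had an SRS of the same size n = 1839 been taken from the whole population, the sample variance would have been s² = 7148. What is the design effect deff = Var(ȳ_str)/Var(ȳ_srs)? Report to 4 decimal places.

1.9066

Var(ȳ_str) = Σ Wₕ²(1−fₕ)sₕ²/nₕ with Wₕ = Nₕ/27123:
  Dept IV: (12245/27123)²·(1−1514/12245)·3840/1514 = 0.45303201
  Dept III: (14878/27123)²·(1−325/14878)·7128/325 = 6.4551445
  → Var(ȳ_str) = 6.9081765.
Var(ȳ_srs) = (1 − 1839/27123)·7148/1839 = 3.6233549.
deff = 6.9081765 / 3.6233549 = 1.9066.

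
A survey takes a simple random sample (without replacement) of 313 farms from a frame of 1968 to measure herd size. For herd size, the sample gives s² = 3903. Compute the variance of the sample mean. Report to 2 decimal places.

10.49

Under SRS without replacement, Var(ȳ) = (1 − f)·s²/n with f = n/N = 313/1968 = 0.15904472.
Var(ȳ) = (1 − 0.15904472)·3903/313 = 0.84095528·12.469649 = 10.486417.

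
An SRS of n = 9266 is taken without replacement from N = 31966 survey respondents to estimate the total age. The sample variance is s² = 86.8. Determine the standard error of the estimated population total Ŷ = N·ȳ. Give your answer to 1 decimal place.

2607.2

Var(Ŷ) = N²·Var(ȳ) = N²·(1 − n/N)·s²/n.
f = 9266/31966 = 0.28987049; Var(ȳ) = 0.71012951·86.8/9266 = 0.0066521953.
Var(Ŷ) = 31966² · 0.0066521953 = 6.7973805 × 10^6.
SE(Ŷ) = √(6.7973805 × 10^6) = 2607.2.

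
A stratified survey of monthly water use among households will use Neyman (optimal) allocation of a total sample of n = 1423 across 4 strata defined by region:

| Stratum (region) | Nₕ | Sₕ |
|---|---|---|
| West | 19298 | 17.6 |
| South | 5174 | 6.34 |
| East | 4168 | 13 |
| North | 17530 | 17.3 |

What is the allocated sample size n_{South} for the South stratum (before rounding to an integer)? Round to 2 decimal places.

Neyman allocation: nₕ = n·NₕSₕ / Σⱼ NⱼSⱼ.
Σ NⱼSⱼ = 19298·17.6 + 5174·6.34 + 4168·13 + 17530·17.3 = 729900.96.
n_{South} = 1423·5174·6.34 / 729900.96 = 63.95.

63.95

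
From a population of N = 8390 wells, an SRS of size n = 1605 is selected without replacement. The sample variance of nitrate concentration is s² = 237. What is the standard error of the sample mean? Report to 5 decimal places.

Under SRS without replacement, Var(ȳ) = (1 − f)·s²/n with f = n/N = 1605/8390 = 0.19129917.
Var(ȳ) = (1 − 0.19129917)·237/1605 = 0.80870083·0.14766355 = 0.11941564.
SE(ȳ) = √(0.11941564) = 0.34557.

0.34557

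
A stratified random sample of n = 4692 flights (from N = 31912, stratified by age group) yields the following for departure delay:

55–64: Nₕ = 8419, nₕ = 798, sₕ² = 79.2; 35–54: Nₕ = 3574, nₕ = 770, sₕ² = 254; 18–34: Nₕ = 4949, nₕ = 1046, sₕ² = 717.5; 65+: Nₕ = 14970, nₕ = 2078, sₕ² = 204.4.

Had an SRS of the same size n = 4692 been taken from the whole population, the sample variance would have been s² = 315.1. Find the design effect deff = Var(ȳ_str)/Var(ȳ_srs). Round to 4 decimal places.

0.7184

Var(ȳ_str) = Σ Wₕ²(1−fₕ)sₕ²/nₕ with Wₕ = Nₕ/31912:
  55–64: (8419/31912)²·(1−798/8419)·79.2/798 = 0.0062529753
  35–54: (3574/31912)²·(1−770/3574)·254/770 = 0.0032461419
  18–34: (4949/31912)²·(1−1046/4949)·717.5/1046 = 0.013010626
  65+: (14970/31912)²·(1−2078/14970)·204.4/2078 = 0.018641008
  → Var(ȳ_str) = 0.041150751.
Var(ȳ_srs) = (1 − 4692/31912)·315.1/4692 = 0.057282834.
deff = 0.041150751 / 0.057282834 = 0.7184.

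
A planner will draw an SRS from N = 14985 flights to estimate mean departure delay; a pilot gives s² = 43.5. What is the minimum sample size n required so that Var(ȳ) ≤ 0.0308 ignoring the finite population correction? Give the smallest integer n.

Without fpc, n₀ = s²/D = 43.5/0.0308 = 1412.3377.
Rounding up, n = 1413.

1413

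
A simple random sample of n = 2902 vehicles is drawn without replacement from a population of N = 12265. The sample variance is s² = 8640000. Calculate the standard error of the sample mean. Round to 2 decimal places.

47.67

Under SRS without replacement, Var(ȳ) = (1 − f)·s²/n with f = n/N = 2902/12265 = 0.23660823.
Var(ȳ) = (1 − 0.23660823)·8640000/2902 = 0.76339177·2977.2571 = 2272.8135.
SE(ȳ) = √(2272.8135) = 47.67.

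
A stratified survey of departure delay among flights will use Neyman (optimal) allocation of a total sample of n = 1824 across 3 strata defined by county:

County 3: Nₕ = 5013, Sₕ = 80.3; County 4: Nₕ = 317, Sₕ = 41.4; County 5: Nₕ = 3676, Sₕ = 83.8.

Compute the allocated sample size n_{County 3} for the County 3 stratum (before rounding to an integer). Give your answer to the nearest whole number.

1015

Neyman allocation: nₕ = n·NₕSₕ / Σⱼ NⱼSⱼ.
Σ NⱼSⱼ = 5013·80.3 + 317·41.4 + 3676·83.8 = 723716.5.
n_{County 3} = 1824·5013·80.3 / 723716.5 = 1015.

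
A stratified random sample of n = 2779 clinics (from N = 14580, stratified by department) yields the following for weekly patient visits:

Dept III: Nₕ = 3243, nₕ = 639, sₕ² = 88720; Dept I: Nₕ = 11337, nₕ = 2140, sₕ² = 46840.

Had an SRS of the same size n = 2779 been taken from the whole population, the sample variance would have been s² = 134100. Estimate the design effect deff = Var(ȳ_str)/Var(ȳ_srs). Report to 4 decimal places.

Var(ȳ_str) = Σ Wₕ²(1−fₕ)sₕ²/nₕ with Wₕ = Nₕ/14580:
  Dept III: (3243/14580)²·(1−639/3243)·88720/639 = 5.5156101
  Dept I: (11337/14580)²·(1−2140/11337)·46840/2140 = 10.73575
  → Var(ȳ_str) = 16.25136.
Var(ȳ_srs) = (1 − 2779/14580)·134100/2779 = 39.057237.
deff = 16.25136 / 39.057237 = 0.4161.

0.4161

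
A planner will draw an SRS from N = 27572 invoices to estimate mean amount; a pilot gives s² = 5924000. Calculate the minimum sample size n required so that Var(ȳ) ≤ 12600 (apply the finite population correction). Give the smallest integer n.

Without fpc, n₀ = s²/D = 5924000/12600 = 470.1587.
With fpc, (1 − n/N)·s²/n ≤ D requires n ≥ n₀/(1 + n₀/N) = 470.1587/(1 + 470.1587/27572) = 462.2760.
Rounding up, n = 463.

463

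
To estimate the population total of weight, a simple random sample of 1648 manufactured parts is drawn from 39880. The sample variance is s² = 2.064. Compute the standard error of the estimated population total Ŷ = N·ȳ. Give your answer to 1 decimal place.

1381.9

Var(Ŷ) = N²·Var(ȳ) = N²·(1 − n/N)·s²/n.
f = 1648/39880 = 0.04132397; Var(ȳ) = 0.95867603·2.064/1648 = 0.0012006719.
Var(Ŷ) = 39880² · 0.0012006719 = 1.9095659 × 10^6.
SE(Ŷ) = √(1.9095659 × 10^6) = 1381.9.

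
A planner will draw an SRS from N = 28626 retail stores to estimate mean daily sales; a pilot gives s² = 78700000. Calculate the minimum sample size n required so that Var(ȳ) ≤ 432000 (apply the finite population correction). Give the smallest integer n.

182

Without fpc, n₀ = s²/D = 78700000/432000 = 182.1759.
With fpc, (1 − n/N)·s²/n ≤ D requires n ≥ n₀/(1 + n₀/N) = 182.1759/(1 + 182.1759/28626) = 181.0239.
Rounding up, n = 182.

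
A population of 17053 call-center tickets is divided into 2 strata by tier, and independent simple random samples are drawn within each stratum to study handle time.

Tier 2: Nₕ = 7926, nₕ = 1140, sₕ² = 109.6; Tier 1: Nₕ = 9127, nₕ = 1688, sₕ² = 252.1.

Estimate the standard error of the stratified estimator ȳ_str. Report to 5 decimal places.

Var(ȳ_str) = Σₕ Wₕ²(1 − fₕ)sₕ²/nₕ with Wₕ = Nₕ/N, N = 17053.
Tier 2: Wₕ = 0.46478625; term = 0.46478625²·(1 − 0.14383043)·109.6/1140 = 0.017781649.
Tier 1: Wₕ = 0.53521375; term = 0.53521375²·(1 − 0.18494577)·252.1/1688 = 0.034869155.
Sum = 0.052650804.
SE = √(0.052650804) = 0.22946.

0.22946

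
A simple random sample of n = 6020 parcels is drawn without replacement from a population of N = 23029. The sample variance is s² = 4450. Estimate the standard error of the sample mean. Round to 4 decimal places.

Under SRS without replacement, Var(ȳ) = (1 − f)·s²/n with f = n/N = 6020/23029 = 0.26140953.
Var(ȳ) = (1 − 0.26140953)·4450/6020 = 0.73859047·0.73920266 = 0.54596804.
SE(ȳ) = √(0.54596804) = 0.7389.

0.7389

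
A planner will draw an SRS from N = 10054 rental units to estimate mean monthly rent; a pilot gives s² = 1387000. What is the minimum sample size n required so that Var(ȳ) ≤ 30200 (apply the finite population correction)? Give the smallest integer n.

Without fpc, n₀ = s²/D = 1387000/30200 = 45.9272.
With fpc, (1 − n/N)·s²/n ≤ D requires n ≥ n₀/(1 + n₀/N) = 45.9272/(1 + 45.9272/10054) = 45.7184.
Rounding up, n = 46.

46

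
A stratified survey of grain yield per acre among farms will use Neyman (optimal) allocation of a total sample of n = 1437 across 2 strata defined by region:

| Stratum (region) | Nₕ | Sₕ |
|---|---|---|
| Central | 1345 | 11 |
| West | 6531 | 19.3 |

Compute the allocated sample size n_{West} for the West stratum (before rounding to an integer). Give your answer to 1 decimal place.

Neyman allocation: nₕ = n·NₕSₕ / Σⱼ NⱼSⱼ.
Σ NⱼSⱼ = 1345·11 + 6531·19.3 = 140843.3.
n_{West} = 1437·6531·19.3 / 140843.3 = 1286.0.

1286.0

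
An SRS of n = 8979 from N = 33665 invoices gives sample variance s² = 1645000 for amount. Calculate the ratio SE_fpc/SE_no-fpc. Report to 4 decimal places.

f = n/N = 8979/33665 = 0.26671617.
SE_no-fpc = √(s²/n) = 13.535334; SE_fpc = √((1−f)s²/n) = 11.590576.
Ratio = √(1−f) = 0.85631993.

0.8563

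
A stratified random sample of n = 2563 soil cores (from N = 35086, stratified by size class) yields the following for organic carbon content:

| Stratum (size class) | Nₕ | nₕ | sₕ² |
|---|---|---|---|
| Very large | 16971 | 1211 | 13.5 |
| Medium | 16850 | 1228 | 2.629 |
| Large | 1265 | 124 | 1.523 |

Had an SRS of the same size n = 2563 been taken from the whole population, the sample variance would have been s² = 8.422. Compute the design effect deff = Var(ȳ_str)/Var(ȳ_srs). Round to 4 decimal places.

Var(ȳ_str) = Σ Wₕ²(1−fₕ)sₕ²/nₕ with Wₕ = Nₕ/35086:
  Very large: (16971/35086)²·(1−1211/16971)·13.5/1211 = 0.0024220637
  Medium: (16850/35086)²·(1−1228/16850)·2.629/1228 = 4.5778445 × 10^-4
  Large: (1265/35086)²·(1−124/1265)·1.523/124 = 1.4400802 × 10^-5
  → Var(ȳ_str) = 0.002894249.
Var(ȳ_srs) = (1 − 2563/35086)·8.422/2563 = 0.0030459542.
deff = 0.002894249 / 0.0030459542 = 0.9502.

0.9502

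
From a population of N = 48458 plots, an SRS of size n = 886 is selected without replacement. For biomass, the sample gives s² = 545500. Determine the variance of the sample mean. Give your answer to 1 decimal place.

604.4

Under SRS without replacement, Var(ȳ) = (1 − f)·s²/n with f = n/N = 886/48458 = 0.01828387.
Var(ȳ) = (1 − 0.01828387)·545500/886 = 0.98171613·615.68849 = 604.43132.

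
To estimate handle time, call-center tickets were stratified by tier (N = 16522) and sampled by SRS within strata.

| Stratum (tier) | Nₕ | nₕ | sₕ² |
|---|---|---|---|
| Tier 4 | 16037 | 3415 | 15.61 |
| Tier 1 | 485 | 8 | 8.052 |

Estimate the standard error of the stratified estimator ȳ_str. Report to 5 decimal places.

0.06513

Var(ȳ_str) = Σₕ Wₕ²(1 − fₕ)sₕ²/nₕ with Wₕ = Nₕ/N, N = 16522.
Tier 4: Wₕ = 0.97064520; term = 0.97064520²·(1 − 0.21294506)·15.61/3415 = 0.0033895205.
Tier 1: Wₕ = 0.02935480; term = 0.02935480²·(1 − 0.01649485)·8.052/8 = 8.5299927 × 10^-4.
Sum = 0.0042425198.
SE = √(0.0042425198) = 0.06513.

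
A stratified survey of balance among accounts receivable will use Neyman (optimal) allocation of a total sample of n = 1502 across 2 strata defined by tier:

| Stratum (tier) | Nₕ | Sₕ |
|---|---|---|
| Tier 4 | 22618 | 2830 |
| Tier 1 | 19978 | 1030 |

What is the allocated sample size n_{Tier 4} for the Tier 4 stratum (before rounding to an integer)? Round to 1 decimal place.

Neyman allocation: nₕ = n·NₕSₕ / Σⱼ NⱼSⱼ.
Σ NⱼSⱼ = 22618·2830 + 19978·1030 = 8.458628 × 10^7.
n_{Tier 4} = 1502·22618·2830 / (8.458628 × 10^7) = 1136.6.

1136.6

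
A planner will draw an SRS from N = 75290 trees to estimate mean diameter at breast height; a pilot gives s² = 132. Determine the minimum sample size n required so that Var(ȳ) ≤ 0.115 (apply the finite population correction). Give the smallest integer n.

1131

Without fpc, n₀ = s²/D = 132/0.115 = 1147.8261.
With fpc, (1 − n/N)·s²/n ≤ D requires n ≥ n₀/(1 + n₀/N) = 1147.8261/(1 + 1147.8261/75290) = 1130.5898.
Rounding up, n = 1131.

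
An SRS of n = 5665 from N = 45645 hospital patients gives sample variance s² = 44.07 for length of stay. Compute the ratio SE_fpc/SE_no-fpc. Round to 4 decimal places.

0.9359

f = n/N = 5665/45645 = 0.12410998.
SE_no-fpc = √(s²/n) = 0.088200606; SE_fpc = √((1−f)s²/n) = 0.082546062.
Ratio = √(1−f) = 0.93588996.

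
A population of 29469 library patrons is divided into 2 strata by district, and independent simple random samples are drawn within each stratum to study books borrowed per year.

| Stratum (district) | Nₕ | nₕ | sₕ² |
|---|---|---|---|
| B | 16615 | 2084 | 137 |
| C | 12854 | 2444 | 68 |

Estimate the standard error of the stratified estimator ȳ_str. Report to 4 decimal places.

Var(ȳ_str) = Σₕ Wₕ²(1 − fₕ)sₕ²/nₕ with Wₕ = Nₕ/N, N = 29469.
B: Wₕ = 0.56381282; term = 0.56381282²·(1 − 0.12542883)·137/2084 = 0.018276284.
C: Wₕ = 0.43618718; term = 0.43618718²·(1 − 0.19013537)·68/2444 = 0.0042871229.
Sum = 0.022563407.
SE = √(0.022563407) = 0.1502.

0.1502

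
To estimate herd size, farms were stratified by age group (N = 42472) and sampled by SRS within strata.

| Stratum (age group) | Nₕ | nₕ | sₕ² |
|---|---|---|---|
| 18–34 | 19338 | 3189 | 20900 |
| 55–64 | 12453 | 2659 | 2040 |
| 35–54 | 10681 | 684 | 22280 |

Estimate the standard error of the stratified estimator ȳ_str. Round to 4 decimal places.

Var(ȳ_str) = Σₕ Wₕ²(1 − fₕ)sₕ²/nₕ with Wₕ = Nₕ/N, N = 42472.
18–34: Wₕ = 0.45531173; term = 0.45531173²·(1 − 0.16490847)·20900/3189 = 1.134602.
55–64: Wₕ = 0.29320494; term = 0.29320494²·(1 − 0.21352285)·2040/2659 = 0.051872896.
35–54: Wₕ = 0.25148333; term = 0.25148333²·(1 − 0.06403895)·22280/684 = 1.9281254.
Sum = 3.1146003.
SE = √(3.1146003) = 1.7648.

1.7648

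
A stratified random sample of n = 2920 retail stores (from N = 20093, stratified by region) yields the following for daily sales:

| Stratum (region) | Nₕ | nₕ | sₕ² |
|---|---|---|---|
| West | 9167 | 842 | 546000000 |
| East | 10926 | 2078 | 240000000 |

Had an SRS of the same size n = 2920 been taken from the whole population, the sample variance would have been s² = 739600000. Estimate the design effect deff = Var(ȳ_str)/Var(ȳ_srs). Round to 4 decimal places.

0.6940

Var(ȳ_str) = Σ Wₕ²(1−fₕ)sₕ²/nₕ with Wₕ = Nₕ/20093:
  West: (9167/20093)²·(1−842/9167)·546000000/842 = 122575.16
  East: (10926/20093)²·(1−2078/10926)·240000000/2078 = 27655.559
  → Var(ȳ_str) = 150230.72.
Var(ȳ_srs) = (1 − 2920/20093)·739600000/2920 = 216478.83.
deff = 150230.72 / 216478.83 = 0.6940.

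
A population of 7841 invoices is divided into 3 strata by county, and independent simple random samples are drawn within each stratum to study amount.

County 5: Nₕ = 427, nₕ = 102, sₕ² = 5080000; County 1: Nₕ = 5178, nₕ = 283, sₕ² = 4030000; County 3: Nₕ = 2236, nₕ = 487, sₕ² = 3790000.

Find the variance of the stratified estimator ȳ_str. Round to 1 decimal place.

6478.2

Var(ȳ_str) = Σₕ Wₕ²(1 − fₕ)sₕ²/nₕ with Wₕ = Nₕ/N, N = 7841.
County 5: Wₕ = 0.05445734; term = 0.05445734²·(1 − 0.23887588)·5080000/102 = 112.41697.
County 1: Wₕ = 0.66037495; term = 0.66037495²·(1 − 0.05465431)·4030000/283 = 5870.7075.
County 3: Wₕ = 0.28516771; term = 0.28516771²·(1 − 0.21779964)·3790000/487 = 495.02707.
Sum = 6478.1515.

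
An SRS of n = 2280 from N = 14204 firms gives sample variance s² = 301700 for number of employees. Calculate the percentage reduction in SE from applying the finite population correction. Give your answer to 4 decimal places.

8.3768

f = n/N = 2280/14204 = 0.16051816.
SE_no-fpc = √(s²/n) = 11.503241; SE_fpc = √((1−f)s²/n) = 10.539643.
Ratio = √(1−f) = 0.91623241. Reduction = 100·(1 − 0.91623241) = 8.3768%.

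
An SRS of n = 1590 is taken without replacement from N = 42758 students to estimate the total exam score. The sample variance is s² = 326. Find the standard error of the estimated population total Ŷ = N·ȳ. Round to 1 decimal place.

Var(Ŷ) = N²·Var(ȳ) = N²·(1 − n/N)·s²/n.
f = 1590/42758 = 0.03718602; Var(ȳ) = 0.96281398·326/1590 = 0.19740714.
Var(Ŷ) = 42758² · 0.19740714 = 3.6090893 × 10^8.
SE(Ŷ) = √(3.6090893 × 10^8) = 18997.6.

18997.6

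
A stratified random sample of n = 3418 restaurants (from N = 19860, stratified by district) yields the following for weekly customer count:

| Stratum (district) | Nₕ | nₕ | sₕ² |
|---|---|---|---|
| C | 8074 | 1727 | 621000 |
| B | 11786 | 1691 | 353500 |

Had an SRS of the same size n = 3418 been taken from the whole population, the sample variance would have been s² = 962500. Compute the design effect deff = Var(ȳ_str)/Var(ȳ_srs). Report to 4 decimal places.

Var(ȳ_str) = Σ Wₕ²(1−fₕ)sₕ²/nₕ with Wₕ = Nₕ/19860:
  C: (8074/19860)²·(1−1727/8074)·621000/1727 = 46.719482
  B: (11786/19860)²·(1−1691/11786)·353500/1691 = 63.060888
  → Var(ȳ_str) = 109.78037.
Var(ȳ_srs) = (1 − 3418/19860)·962500/3418 = 233.13318.
deff = 109.78037 / 233.13318 = 0.4709.

0.4709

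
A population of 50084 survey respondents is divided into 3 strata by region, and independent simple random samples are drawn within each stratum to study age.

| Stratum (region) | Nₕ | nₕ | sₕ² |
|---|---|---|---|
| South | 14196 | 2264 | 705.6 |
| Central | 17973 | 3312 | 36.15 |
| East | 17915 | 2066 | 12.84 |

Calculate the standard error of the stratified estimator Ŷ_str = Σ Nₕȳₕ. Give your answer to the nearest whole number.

7578

Var(Ŷ_str) = Σₕ Nₕ²(1 − fₕ)sₕ²/nₕ.
South: 14196²·(1 − 2264/14196)·705.6/2264 = 5.2791182 × 10^7.
Central: 17973²·(1 − 3312/17973)·36.15/3312 = 2.8760878 × 10^6.
East: 17915²·(1 − 2066/17915)·12.84/2066 = 1.7646289 × 10^6.
Sum = 5.7431899 × 10^7.
SE = √(5.7431899 × 10^7) = 7578.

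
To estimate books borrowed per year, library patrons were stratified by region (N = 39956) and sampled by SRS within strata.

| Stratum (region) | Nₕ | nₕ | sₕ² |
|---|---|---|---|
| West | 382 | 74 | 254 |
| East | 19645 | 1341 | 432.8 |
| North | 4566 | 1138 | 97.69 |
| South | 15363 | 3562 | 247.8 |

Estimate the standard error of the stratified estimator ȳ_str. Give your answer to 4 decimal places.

Var(ȳ_str) = Σₕ Wₕ²(1 − fₕ)sₕ²/nₕ with Wₕ = Nₕ/N, N = 39956.
West: Wₕ = 0.00956052; term = 0.00956052²·(1 − 0.19371728)·254/74 = 2.5296013 × 10^-4.
East: Wₕ = 0.49166583; term = 0.49166583²·(1 − 0.06826164)·432.8/1341 = 0.072692985.
North: Wₕ = 0.11427570; term = 0.11427570²·(1 − 0.24923346)·97.69/1138 = 8.4162874 × 10^-4.
South: Wₕ = 0.38449795; term = 0.38449795²·(1 − 0.23185576)·247.8/3562 = 0.0079002024.
Sum = 0.081687776.
SE = √(0.081687776) = 0.2858.

0.2858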